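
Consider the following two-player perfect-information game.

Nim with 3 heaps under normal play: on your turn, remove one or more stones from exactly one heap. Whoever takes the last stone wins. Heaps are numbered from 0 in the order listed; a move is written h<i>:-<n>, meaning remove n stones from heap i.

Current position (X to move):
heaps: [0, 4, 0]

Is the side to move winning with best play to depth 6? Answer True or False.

X winning at [(0,4,0)]: True

p1 X@[(0,4,0)]: h1:-1[(0,3,0)]-1 h1:-2[(0,2,0)]-1 h1:-3[(0,1,0)]-1 h1:-4[(0,0,0)]+1*
p2 O@[(0,0,0)] terminal -1; root [(0,4,0)] d6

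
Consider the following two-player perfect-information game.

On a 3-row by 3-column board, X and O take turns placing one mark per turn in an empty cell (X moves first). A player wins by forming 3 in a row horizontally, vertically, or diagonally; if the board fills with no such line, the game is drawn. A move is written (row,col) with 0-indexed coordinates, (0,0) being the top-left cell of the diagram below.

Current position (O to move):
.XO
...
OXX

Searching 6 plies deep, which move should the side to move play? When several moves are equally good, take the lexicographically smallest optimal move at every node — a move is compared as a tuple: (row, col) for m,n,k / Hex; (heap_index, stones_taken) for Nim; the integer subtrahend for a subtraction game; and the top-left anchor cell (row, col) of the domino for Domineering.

p1 O@[.XO/.../OXX]: (0,0)[OXO/.../OXX]-1 (1,0)[.XO/O../OXX]-1 (1,1)[.XO/.O./OXX]+1* (1,2)[.XO/..O/OXX]-1
p2 X@[.XO/.O./OXX] terminal -1; root [.XO/.../OXX] d6

O's best at [.XO/.../OXX]: (1,1)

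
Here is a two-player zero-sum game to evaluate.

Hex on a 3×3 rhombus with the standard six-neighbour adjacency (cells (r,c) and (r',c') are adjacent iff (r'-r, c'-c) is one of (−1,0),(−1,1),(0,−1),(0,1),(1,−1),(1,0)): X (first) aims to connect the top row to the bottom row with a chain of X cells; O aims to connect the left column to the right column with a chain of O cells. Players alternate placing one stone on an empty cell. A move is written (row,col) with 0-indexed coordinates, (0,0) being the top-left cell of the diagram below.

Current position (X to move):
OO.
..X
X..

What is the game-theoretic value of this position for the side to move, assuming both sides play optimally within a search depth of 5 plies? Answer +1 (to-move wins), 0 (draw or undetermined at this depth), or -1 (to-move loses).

[OO./..X/X..] X move#1: (0,2):+1/OOX/..X/X..*, (1,0):-1/OO./X.X/X.., (1,1):-1/OO./.XX/X.., (2,1):-1/OO./..X/XX., (2,2):-1/OO./..X/X.X
[OOX/..X/X..] O move#2: (1,0):-1/OOX/O.X/X..*, (1,1):-1/OOX/.OX/X.., (2,1):-1/OOX/..X/XO., (2,2):-1/OOX/..X/X.O
[OOX/O.X/X..] X move#3: (1,1):+1/OOX/OXX/X..*, (2,1):+1/OOX/O.X/XX., (2,2):+1/OOX/O.X/X.X
[OOX/OXX/X..] end (terminal -1, O#4); searched OO./..X/X.. to 5

value(OO./..X/X.., X) = +1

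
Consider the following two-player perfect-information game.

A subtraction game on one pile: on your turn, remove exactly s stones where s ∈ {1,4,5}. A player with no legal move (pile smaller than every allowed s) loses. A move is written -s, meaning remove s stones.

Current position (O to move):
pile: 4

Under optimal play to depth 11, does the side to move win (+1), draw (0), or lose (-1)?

p1 O@[4]: -1[3]-1 -4[0]+1*
p2 X@[0] terminal -1; root [4] d11

value(4, O) = +1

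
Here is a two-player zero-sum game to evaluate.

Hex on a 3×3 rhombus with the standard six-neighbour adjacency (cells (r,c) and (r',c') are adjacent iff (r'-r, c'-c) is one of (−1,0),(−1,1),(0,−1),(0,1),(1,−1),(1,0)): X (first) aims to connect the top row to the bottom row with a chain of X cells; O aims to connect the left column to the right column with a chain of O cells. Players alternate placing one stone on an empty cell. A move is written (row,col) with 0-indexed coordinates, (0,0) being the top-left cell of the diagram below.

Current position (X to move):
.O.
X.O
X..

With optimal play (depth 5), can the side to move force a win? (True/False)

p1 X@[.O./X.O/X..]: (0,0)[XO./X.O/X..]+1* (0,2)[.OX/X.O/X..]+1 (1,1)[.O./XXO/X..]+1 (2,1)[.O./X.O/XX.]-1 (2,2)[.O./X.O/X.X]-1
p2 O@[XO./X.O/X..] terminal -1; root [.O./X.O/X..] d5

X winning at [.O./X.O/X..]: True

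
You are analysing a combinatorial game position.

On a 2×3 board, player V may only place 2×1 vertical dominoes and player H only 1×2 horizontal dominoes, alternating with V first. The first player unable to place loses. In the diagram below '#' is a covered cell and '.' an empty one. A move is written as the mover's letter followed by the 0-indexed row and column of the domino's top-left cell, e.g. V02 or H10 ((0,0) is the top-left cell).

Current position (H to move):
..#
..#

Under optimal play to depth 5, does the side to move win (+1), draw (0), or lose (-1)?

value(..#/..#, H) = +1

p1 H@[..#/..#]: H00[###/..#]+1* H10[..#/###]+1
p2 V@[###/..#] terminal -1; root [..#/..#] d5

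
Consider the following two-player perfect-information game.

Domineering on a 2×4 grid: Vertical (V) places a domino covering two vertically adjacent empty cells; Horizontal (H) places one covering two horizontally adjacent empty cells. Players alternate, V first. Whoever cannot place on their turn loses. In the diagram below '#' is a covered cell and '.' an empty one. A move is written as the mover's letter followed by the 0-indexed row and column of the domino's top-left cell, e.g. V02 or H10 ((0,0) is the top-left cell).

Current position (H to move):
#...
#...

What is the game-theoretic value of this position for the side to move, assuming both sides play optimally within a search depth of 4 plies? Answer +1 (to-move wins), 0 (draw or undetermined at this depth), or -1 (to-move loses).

value(#.../#..., H) = +1

p1 H@[#.../#...]: H01[###./#...]+1* H02[#.##/#...]+1 H11[#.../###.]+1 H12[#.../#.##]+1
p2 V@[###./#...]: V03[####/#..#]-1*
p3 H@[####/#..#]: H11[####/####]+1*
p4 V@[####/####] terminal -1; root [#.../#...] d4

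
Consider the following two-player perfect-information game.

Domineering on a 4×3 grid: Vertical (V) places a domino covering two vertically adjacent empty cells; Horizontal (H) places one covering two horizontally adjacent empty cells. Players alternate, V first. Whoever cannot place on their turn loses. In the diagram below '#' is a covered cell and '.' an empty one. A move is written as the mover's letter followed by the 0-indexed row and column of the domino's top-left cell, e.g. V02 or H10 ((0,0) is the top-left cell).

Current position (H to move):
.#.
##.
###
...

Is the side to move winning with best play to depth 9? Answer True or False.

p1 H@[.#./##./###/...]: H30[.#./##./###/##.]-1* H31[.#./##./###/.##]-1
p2 V@[.#./##./###/##.]: V02[.##/###/###/##.]+1*
p3 H@[.##/###/###/##.] terminal -1; root [.#./##./###/...] d9

H winning at [.#./##./###/...]: False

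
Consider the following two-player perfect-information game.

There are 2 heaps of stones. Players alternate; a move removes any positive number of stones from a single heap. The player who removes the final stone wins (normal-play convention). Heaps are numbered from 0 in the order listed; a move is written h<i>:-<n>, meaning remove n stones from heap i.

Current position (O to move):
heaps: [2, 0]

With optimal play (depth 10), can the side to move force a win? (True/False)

O winning at [(2,0)]: True

[(2,0)] O move#1: h0:-1:-1/(1,0), h0:-2:+1/(0,0)*
[(0,0)] end (terminal -1, X#2); searched (2,0) to 10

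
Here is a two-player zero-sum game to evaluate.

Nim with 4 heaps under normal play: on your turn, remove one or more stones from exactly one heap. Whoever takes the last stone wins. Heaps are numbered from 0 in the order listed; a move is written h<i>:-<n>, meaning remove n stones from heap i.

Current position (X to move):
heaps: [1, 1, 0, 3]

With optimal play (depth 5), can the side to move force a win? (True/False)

ply 1, X at (1,1,0,3) | h0:-1=-1→(0,1,0,3); h1:-1=-1→(1,0,0,3); h3:-1=-1→(1,1,0,2); h3:-2=-1→(1,1,0,1); h3:-3=+1→(1,1,0,0)*
ply 2, O at (1,1,0,0) | h0:-1=-1→(0,1,0,0)*; h1:-1=-1→(1,0,0,0)
ply 3, X at (0,1,0,0) | h1:-1=+1→(0,0,0,0)*
ply 4: (0,0,0,0) is terminal -1 (O); from (1,1,0,3) depth 5

X winning at [(1,1,0,3)]: True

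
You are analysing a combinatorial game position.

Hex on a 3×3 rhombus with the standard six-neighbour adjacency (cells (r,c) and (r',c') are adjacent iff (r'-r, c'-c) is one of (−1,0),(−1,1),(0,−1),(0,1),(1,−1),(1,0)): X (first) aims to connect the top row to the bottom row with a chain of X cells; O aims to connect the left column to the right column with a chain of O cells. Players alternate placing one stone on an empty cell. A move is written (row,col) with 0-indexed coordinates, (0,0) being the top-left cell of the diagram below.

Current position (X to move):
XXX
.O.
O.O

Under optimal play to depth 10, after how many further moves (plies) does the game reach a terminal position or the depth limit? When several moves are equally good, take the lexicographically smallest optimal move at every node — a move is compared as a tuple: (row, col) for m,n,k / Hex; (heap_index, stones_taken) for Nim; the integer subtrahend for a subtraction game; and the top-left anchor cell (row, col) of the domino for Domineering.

PV length from [XXX/.O./O.O]: 2 plies

[XXX/.O./O.O] X move#1: (1,0):-1/XXX/XO./O.O*, (1,2):-1/XXX/.OX/O.O, (2,1):-1/XXX/.O./OXO
[XXX/XO./O.O] O move#2: (1,2):+1/XXX/XOO/O.O*, (2,1):+1/XXX/XO./OOO
[XXX/XOO/O.O] end (terminal -1, X#3); searched XXX/.O./O.O to 10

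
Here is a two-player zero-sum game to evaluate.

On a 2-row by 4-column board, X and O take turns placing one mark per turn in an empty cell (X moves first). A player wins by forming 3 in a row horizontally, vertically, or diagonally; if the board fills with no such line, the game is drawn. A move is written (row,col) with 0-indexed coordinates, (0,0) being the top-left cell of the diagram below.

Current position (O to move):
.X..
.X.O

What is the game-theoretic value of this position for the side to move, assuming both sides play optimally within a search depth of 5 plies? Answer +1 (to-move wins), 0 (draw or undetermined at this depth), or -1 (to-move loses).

value(.X../.X.O, O) = 0

[.X../.X.O] O move#1: (0,0):+0/OX../.X.O*, (0,2):+0/.XO./.X.O, (0,3):+0/.X.O/.X.O, (1,0):-1/.X../OX.O, (1,2):-1/.X../.XOO
[OX../.X.O] X move#2: (0,2):+0/OXX./.X.O*, (0,3):+0/OX.X/.X.O, (1,0):+0/OX../XX.O, (1,2):+0/OX../.XXO
[OXX./.X.O] O move#3: (0,3):+0/OXXO/.X.O*, (1,0):-1/OXX./OX.O, (1,2):-1/OXX./.XOO
[OXXO/.X.O] X move#4: (1,0):+0/OXXO/XX.O*, (1,2):+0/OXXO/.XXO
[OXXO/XX.O] O move#5: (1,2):+0/OXXO/XXOO*
[OXXO/XXOO] end (terminal +0, X#6); searched .X../.X.O to 5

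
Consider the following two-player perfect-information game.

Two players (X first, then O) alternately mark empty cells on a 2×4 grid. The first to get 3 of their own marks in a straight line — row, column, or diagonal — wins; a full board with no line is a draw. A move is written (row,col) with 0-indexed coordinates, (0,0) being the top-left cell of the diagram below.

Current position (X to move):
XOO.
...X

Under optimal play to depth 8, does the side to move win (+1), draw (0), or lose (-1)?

value(XOO./...X, X) = 0

p1 X@[XOO./...X]: (0,3)[XOOX/...X]+0* (1,0)[XOO./X..X]-1 (1,1)[XOO./.X.X]-1 (1,2)[XOO./..XX]-1
p2 O@[XOOX/...X]: (1,0)[XOOX/O..X]+0* (1,1)[XOOX/.O.X]+0 (1,2)[XOOX/..OX]+0
p3 X@[XOOX/O..X]: (1,1)[XOOX/OX.X]+0* (1,2)[XOOX/O.XX]+0
p4 O@[XOOX/OX.X]: (1,2)[XOOX/OXOX]+0*
p5 X@[XOOX/OXOX] terminal +0; root [XOO./...X] d8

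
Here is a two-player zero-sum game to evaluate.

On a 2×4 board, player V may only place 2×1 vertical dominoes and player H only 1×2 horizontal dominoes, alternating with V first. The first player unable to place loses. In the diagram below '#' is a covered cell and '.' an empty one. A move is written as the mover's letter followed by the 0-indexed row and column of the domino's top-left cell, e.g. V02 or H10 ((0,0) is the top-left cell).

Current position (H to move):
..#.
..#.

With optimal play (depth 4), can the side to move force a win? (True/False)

H winning at [..#./..#.]: True

p1 H@[..#./..#.]: H00[###./..#.]+1* H10[..#./###.]+1
p2 V@[###./..#.]: V03[####/..##]-1*
p3 H@[####/..##]: H10[####/####]+1*
p4 V@[####/####] terminal -1; root [..#./..#.] d4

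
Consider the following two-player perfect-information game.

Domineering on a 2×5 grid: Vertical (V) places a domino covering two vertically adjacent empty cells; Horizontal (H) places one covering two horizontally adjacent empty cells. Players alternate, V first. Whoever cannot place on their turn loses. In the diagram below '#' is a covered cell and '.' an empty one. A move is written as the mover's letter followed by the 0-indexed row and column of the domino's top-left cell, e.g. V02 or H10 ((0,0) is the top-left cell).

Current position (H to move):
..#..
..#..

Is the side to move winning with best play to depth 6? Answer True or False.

H winning at [..#../..#..]: False

ply 1, H at ..#../..#.. | H00=-1→###../..#..*; H03=-1→..###/..#..; H10=-1→..#../###..; H13=-1→..#../..###
ply 2, V at ###../..#.. | V03=+1→####./..##.*; V04=+1→###.#/..#.#
ply 3, H at ####./..##. | H10=-1→####./####.*
ply 4, V at ####./####. | V04=+1→#####/#####*
ply 5: #####/##### is terminal -1 (H); from ..#../..#.. depth 6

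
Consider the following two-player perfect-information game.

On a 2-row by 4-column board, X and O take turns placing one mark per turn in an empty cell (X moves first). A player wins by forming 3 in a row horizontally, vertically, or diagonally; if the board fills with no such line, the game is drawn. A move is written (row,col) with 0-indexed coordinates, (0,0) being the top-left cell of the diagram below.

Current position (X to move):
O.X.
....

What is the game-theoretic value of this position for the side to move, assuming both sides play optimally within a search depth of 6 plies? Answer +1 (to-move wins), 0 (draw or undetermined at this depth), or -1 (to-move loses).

value(O.X./...., X) = 0

ply 1, X at O.X./.... | (0,1)=+0→OXX./....*; (0,3)=+0→O.XX/....; (1,0)=+0→O.X./X...; (1,1)=+0→O.X./.X..; (1,2)=+0→O.X./..X.; (1,3)=+0→O.X./...X
ply 2, O at OXX./.... | (0,3)=+0→OXXO/....*; (1,0)=-1→OXX./O...; (1,1)=-1→OXX./.O..; (1,2)=-1→OXX./..O.; (1,3)=-1→OXX./...O
ply 3, X at OXXO/.... | (1,0)=+0→OXXO/X...*; (1,1)=+0→OXXO/.X..; (1,2)=+0→OXXO/..X.; (1,3)=+0→OXXO/...X
ply 4, O at OXXO/X... | (1,1)=+0→OXXO/XO..*; (1,2)=+0→OXXO/X.O.; (1,3)=+0→OXXO/X..O
ply 5, X at OXXO/XO.. | (1,2)=+0→OXXO/XOX.*; (1,3)=+0→OXXO/XO.X
ply 6, O at OXXO/XOX. | (1,3)=+0→OXXO/XOXO*
ply 7: OXXO/XOXO is terminal +0 (X); from O.X./.... depth 6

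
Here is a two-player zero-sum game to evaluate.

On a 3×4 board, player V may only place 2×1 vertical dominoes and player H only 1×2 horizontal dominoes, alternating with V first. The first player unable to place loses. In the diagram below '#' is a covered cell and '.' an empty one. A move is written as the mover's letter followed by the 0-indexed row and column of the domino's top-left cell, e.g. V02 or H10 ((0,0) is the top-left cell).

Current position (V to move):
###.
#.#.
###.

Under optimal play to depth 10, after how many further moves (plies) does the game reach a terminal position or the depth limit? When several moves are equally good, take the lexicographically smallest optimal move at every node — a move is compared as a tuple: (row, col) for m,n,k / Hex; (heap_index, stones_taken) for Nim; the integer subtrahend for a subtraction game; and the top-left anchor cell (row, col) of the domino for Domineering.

PV length from [###./#.#./###.]: 1 ply

[###./#.#./###.] V move#1: V03:+1/####/#.##/###.*, V13:+1/###./#.##/####
[####/#.##/###.] end (terminal -1, H#2); searched ###./#.#./###. to 10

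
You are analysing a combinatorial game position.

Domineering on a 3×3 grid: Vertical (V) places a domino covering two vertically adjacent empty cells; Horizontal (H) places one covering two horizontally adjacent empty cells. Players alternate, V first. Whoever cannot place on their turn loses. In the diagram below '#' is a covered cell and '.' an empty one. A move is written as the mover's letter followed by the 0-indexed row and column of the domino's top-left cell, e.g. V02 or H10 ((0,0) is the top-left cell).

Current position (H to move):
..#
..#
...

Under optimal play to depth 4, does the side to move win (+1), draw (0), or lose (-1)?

p1 H@[..#/..#/...]: H00[###/..#/...]-1 H10[..#/###/...]+1* H20[..#/..#/##.]-1 H21[..#/..#/.##]-1
p2 V@[..#/###/...] terminal -1; root [..#/..#/...] d4

value(..#/..#/..., H) = +1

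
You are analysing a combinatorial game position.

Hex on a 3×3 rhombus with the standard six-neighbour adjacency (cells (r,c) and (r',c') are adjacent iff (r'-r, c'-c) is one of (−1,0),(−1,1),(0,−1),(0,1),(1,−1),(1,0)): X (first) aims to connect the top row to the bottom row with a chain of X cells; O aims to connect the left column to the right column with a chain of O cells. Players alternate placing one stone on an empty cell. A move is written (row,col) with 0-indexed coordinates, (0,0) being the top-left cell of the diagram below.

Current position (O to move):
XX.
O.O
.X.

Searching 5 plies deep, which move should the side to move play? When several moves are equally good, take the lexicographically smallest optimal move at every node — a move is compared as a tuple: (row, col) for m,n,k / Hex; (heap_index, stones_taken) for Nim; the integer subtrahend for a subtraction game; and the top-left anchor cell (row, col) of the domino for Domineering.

p1 O@[XX./O.O/.X.]: (0,2)[XXO/O.O/.X.]-1 (1,1)[XX./OOO/.X.]+1* (2,0)[XX./O.O/OX.]-1 (2,2)[XX./O.O/.XO]-1
p2 X@[XX./OOO/.X.] terminal -1; root [XX./O.O/.X.] d5

O's best at [XX./O.O/.X.]: (1,1)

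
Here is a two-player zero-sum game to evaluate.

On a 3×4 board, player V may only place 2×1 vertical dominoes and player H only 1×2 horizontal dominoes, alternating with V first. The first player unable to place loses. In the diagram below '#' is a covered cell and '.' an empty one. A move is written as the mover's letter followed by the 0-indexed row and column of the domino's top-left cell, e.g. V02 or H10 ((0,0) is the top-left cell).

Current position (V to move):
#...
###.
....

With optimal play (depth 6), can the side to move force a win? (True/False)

p1 V@[#.../###./....]: V03[#..#/####/....]-1* V13[#.../####/...#]-1
p2 H@[#..#/####/....]: H01[####/####/....]+1* H20[#..#/####/##..]+1 H21[#..#/####/.##.]+1 H22[#..#/####/..##]+1
p3 V@[####/####/....] terminal -1; root [#.../###./....] d6

V winning at [#.../###./....]: False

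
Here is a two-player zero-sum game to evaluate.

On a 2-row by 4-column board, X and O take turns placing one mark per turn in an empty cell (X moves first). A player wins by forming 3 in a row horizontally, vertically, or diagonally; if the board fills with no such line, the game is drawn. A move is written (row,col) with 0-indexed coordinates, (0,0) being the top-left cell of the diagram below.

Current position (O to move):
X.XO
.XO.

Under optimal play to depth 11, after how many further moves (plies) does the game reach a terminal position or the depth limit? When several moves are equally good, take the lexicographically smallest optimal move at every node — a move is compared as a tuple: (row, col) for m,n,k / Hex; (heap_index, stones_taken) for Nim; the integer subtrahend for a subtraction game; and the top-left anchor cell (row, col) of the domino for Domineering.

ply 1, O at X.XO/.XO. | (0,1)=+0→XOXO/.XO.*; (1,0)=-1→X.XO/OXO.; (1,3)=-1→X.XO/.XOO
ply 2, X at XOXO/.XO. | (1,0)=+0→XOXO/XXO.*; (1,3)=+0→XOXO/.XOX
ply 3, O at XOXO/XXO. | (1,3)=+0→XOXO/XXOO*
ply 4: XOXO/XXOO is terminal +0 (X); from X.XO/.XO. depth 11

PV length from [X.XO/.XO.]: 3 plies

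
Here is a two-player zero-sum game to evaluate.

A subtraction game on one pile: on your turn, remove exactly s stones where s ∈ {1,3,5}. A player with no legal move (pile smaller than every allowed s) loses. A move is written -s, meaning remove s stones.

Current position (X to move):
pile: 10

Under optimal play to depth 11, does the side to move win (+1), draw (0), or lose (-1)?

p1 X@[10]: -1[9]-1* -3[7]-1 -5[5]-1
p2 O@[9]: -1[8]+1* -3[6]+1 -5[4]+1
p3 X@[8]: -1[7]-1* -3[5]-1 -5[3]-1
p4 O@[7]: -1[6]+1* -3[4]+1 -5[2]+1
p5 X@[6]: -1[5]-1* -3[3]-1 -5[1]-1
p6 O@[5]: -1[4]+1* -3[2]+1 -5[0]+1
p7 X@[4]: -1[3]-1* -3[1]-1
p8 O@[3]: -1[2]+1* -3[0]+1
p9 X@[2]: -1[1]-1*
p10 O@[1]: -1[0]+1*
p11 X@[0] terminal -1; root [10] d11

value(10, X) = -1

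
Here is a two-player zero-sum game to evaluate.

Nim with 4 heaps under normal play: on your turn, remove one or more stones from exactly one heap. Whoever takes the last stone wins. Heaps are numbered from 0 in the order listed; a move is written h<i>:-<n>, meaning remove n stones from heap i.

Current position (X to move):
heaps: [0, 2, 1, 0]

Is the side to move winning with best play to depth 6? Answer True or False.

[(0,2,1,0)] X move#1: h1:-1:+1/(0,1,1,0)*, h1:-2:-1/(0,0,1,0), h2:-1:-1/(0,2,0,0)
[(0,1,1,0)] O move#2: h1:-1:-1/(0,0,1,0)*, h2:-1:-1/(0,1,0,0)
[(0,0,1,0)] X move#3: h2:-1:+1/(0,0,0,0)*
[(0,0,0,0)] end (terminal -1, O#4); searched (0,2,1,0) to 6

X winning at [(0,2,1,0)]: True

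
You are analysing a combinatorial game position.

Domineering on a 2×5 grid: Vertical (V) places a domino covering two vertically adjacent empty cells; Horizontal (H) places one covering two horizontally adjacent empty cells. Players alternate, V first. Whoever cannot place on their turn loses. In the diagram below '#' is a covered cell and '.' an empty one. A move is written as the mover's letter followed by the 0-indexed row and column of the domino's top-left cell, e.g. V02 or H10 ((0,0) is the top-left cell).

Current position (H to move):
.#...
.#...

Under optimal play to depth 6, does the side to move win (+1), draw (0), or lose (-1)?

p1 H@[.#.../.#...]: H02[.###./.#...]-1* H03[.#.##/.#...]-1 H12[.#.../.###.]-1 H13[.#.../.#.##]-1
p2 V@[.###./.#...]: V00[####./##...]-1 V04[.####/.#..#]+1*
p3 H@[.####/.#..#]: H12[.####/.####]-1*
p4 V@[.####/.####]: V00[#####/#####]+1*
p5 H@[#####/#####] terminal -1; root [.#.../.#...] d6

value(.#.../.#..., H) = -1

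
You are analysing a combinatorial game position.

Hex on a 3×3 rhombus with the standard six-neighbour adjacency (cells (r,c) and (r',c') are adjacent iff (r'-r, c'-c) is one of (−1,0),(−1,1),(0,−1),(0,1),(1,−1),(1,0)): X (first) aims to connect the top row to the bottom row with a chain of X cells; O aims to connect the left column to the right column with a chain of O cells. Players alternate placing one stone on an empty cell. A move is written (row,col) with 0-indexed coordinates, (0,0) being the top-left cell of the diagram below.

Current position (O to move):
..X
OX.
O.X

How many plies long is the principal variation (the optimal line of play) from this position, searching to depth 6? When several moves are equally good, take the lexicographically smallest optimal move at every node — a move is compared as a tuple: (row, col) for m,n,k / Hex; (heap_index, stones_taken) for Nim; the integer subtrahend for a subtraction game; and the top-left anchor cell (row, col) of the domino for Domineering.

PV length from [..X/OX./O.X]: 4 plies

p1 O@[..X/OX./O.X]: (0,0)[O.X/OX./O.X]-1* (0,1)[.OX/OX./O.X]-1 (1,2)[..X/OXO/O.X]-1 (2,1)[..X/OX./OOX]-1
p2 X@[O.X/OX./O.X]: (0,1)[OXX/OX./O.X]+1* (1,2)[O.X/OXX/O.X]+1 (2,1)[O.X/OX./OXX]+1
p3 O@[OXX/OX./O.X]: (1,2)[OXX/OXO/O.X]-1* (2,1)[OXX/OX./OOX]-1
p4 X@[OXX/OXO/O.X]: (2,1)[OXX/OXO/OXX]+1*
p5 O@[OXX/OXO/OXX] terminal -1; root [..X/OX./O.X] d6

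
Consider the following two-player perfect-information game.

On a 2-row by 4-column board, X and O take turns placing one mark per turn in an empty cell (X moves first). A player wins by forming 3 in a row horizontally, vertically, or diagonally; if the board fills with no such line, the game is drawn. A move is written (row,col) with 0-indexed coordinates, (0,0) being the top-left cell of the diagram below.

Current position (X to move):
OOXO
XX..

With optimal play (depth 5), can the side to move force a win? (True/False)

X winning at [OOXO/XX..]: True

[OOXO/XX..] X move#1: (1,2):+1/OOXO/XXX.*, (1,3):+0/OOXO/XX.X
[OOXO/XXX.] end (terminal -1, O#2); searched OOXO/XX.. to 5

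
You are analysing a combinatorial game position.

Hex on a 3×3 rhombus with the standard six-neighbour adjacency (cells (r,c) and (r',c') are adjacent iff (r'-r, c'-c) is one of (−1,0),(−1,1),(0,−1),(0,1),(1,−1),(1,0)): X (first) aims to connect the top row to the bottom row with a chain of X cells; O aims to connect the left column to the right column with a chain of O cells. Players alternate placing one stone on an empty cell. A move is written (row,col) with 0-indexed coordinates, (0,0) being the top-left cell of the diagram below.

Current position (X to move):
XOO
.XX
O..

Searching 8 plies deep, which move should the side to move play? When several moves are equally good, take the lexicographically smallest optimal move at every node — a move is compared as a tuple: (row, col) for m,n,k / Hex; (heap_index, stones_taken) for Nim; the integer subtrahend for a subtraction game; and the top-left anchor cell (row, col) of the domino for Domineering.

X's best at [XOO/.XX/O..]: (1,0)

p1 X@[XOO/.XX/O..]: (1,0)[XOO/XXX/O..]+1* (2,1)[XOO/.XX/OX.]-1 (2,2)[XOO/.XX/O.X]-1
p2 O@[XOO/XXX/O..]: (2,1)[XOO/XXX/OO.]-1* (2,2)[XOO/XXX/O.O]-1
p3 X@[XOO/XXX/OO.]: (2,2)[XOO/XXX/OOX]+1*
p4 O@[XOO/XXX/OOX] terminal -1; root [XOO/.XX/O..] d8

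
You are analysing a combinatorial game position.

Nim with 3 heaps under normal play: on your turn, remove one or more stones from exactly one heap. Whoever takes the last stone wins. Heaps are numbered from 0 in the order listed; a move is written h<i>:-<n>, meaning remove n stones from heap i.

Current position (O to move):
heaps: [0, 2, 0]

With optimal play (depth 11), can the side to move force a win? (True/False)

O winning at [(0,2,0)]: True

p1 O@[(0,2,0)]: h1:-1[(0,1,0)]-1 h1:-2[(0,0,0)]+1*
p2 X@[(0,0,0)] terminal -1; root [(0,2,0)] d11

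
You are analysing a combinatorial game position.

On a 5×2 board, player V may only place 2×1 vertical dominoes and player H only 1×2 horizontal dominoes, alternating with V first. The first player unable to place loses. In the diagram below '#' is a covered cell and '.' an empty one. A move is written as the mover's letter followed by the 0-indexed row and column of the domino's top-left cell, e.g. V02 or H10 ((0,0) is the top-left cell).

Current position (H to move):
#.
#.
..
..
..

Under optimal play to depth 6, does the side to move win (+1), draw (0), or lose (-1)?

value(#./#./../../.., H) = +1

p1 H@[#./#./../../..]: H20[#./#./##/../..]-1 H30[#./#./../##/..]+1* H40[#./#./../../##]-1
p2 V@[#./#./../##/..]: V01[##/##/../##/..]-1* V11[#./##/.#/##/..]-1
p3 H@[##/##/../##/..]: H20[##/##/##/##/..]+1* H40[##/##/../##/##]+1
p4 V@[##/##/##/##/..] terminal -1; root [#./#./../../..] d6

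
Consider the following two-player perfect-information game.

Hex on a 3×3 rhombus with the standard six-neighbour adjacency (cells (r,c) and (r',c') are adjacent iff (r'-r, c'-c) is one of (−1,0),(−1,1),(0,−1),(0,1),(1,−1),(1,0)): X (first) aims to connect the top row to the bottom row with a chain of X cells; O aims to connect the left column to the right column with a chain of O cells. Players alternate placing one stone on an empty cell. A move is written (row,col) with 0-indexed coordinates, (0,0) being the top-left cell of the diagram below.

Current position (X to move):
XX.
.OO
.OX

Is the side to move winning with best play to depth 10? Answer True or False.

p1 X@[XX./.OO/.OX]: (0,2)[XXX/.OO/.OX]-1* (1,0)[XX./XOO/.OX]-1 (2,0)[XX./.OO/XOX]-1
p2 O@[XXX/.OO/.OX]: (1,0)[XXX/OOO/.OX]+1* (2,0)[XXX/.OO/OOX]+1
p3 X@[XXX/OOO/.OX] terminal -1; root [XX./.OO/.OX] d10

X winning at [XX./.OO/.OX]: False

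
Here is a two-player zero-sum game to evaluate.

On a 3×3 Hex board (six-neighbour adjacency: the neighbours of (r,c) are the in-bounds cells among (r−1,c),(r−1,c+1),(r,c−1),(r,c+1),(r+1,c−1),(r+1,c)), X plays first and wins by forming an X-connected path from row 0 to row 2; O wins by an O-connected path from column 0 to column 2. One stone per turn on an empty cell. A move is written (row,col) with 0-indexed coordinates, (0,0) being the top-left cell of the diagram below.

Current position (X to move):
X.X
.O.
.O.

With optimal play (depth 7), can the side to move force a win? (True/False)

p1 X@[X.X/.O./.O.]: (0,1)[XXX/.O./.O.]-1* (1,0)[X.X/XO./.O.]-1 (1,2)[X.X/.OX/.O.]-1 (2,0)[X.X/.O./XO.]-1 (2,2)[X.X/.O./.OX]-1
p2 O@[XXX/.O./.O.]: (1,0)[XXX/OO./.O.]+1* (1,2)[XXX/.OO/.O.]+1 (2,0)[XXX/.O./OO.]+1 (2,2)[XXX/.O./.OO]+1
p3 X@[XXX/OO./.O.]: (1,2)[XXX/OOX/.O.]-1* (2,0)[XXX/OO./XO.]-1 (2,2)[XXX/OO./.OX]-1
p4 O@[XXX/OOX/.O.]: (2,0)[XXX/OOX/OO.]-1 (2,2)[XXX/OOX/.OO]+1*
p5 X@[XXX/OOX/.OO] terminal -1; root [X.X/.O./.O.] d7

X winning at [X.X/.O./.O.]: False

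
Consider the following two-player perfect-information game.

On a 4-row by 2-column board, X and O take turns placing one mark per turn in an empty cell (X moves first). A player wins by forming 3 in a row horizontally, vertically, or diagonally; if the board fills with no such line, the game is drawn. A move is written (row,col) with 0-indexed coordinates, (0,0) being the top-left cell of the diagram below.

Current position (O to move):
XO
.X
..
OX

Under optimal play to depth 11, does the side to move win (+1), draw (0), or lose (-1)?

value(XO/.X/../OX, O) = 0

[XO/.X/../OX] O move#1: (1,0):-1/XO/OX/../OX, (2,0):-1/XO/.X/O./OX, (2,1):+0/XO/.X/.O/OX*
[XO/.X/.O/OX] X move#2: (1,0):+0/XO/XX/.O/OX*, (2,0):+0/XO/.X/XO/OX
[XO/XX/.O/OX] O move#3: (2,0):+0/XO/XX/OO/OX*
[XO/XX/OO/OX] end (terminal +0, X#4); searched XO/.X/../OX to 11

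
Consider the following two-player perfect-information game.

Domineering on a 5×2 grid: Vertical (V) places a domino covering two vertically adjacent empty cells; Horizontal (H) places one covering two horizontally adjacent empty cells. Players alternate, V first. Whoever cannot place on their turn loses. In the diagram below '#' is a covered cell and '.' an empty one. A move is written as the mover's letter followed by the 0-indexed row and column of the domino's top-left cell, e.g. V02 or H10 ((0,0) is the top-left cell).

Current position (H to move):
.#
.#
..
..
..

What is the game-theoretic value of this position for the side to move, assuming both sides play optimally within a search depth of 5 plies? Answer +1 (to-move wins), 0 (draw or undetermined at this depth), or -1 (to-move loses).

value(.#/.#/../../.., H) = +1

[.#/.#/../../..] H move#1: H20:-1/.#/.#/##/../.., H30:+1/.#/.#/../##/..*, H40:-1/.#/.#/../../##
[.#/.#/../##/..] V move#2: V00:-1/##/##/../##/..*, V10:-1/.#/##/#./##/..
[##/##/../##/..] H move#3: H20:+1/##/##/##/##/..*, H40:+1/##/##/../##/##
[##/##/##/##/..] end (terminal -1, V#4); searched .#/.#/../../.. to 5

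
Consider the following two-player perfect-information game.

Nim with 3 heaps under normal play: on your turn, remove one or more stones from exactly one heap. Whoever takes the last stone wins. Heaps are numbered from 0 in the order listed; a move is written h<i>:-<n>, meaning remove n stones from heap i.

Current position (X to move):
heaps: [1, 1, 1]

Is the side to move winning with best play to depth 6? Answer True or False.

ply 1, X at (1,1,1) | h0:-1=+1→(0,1,1)*; h1:-1=+1→(1,0,1); h2:-1=+1→(1,1,0)
ply 2, O at (0,1,1) | h1:-1=-1→(0,0,1)*; h2:-1=-1→(0,1,0)
ply 3, X at (0,0,1) | h2:-1=+1→(0,0,0)*
ply 4: (0,0,0) is terminal -1 (O); from (1,1,1) depth 6

X winning at [(1,1,1)]: True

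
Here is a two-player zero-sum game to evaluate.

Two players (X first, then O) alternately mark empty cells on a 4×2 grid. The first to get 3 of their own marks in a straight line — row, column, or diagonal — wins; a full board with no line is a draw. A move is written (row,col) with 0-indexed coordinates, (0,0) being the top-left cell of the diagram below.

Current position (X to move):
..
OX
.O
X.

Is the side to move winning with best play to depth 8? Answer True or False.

[../OX/.O/X.] X move#1: (0,0):+0/X./OX/.O/X.*, (0,1):+0/.X/OX/.O/X., (2,0):+0/../OX/XO/X., (3,1):+0/../OX/.O/XX
[X./OX/.O/X.] O move#2: (0,1):+0/XO/OX/.O/X.*, (2,0):+0/X./OX/OO/X., (3,1):+0/X./OX/.O/XO
[XO/OX/.O/X.] X move#3: (2,0):+0/XO/OX/XO/X.*, (3,1):+0/XO/OX/.O/XX
[XO/OX/XO/X.] O move#4: (3,1):+0/XO/OX/XO/XO*
[XO/OX/XO/XO] end (terminal +0, X#5); searched ../OX/.O/X. to 8

X winning at [../OX/.O/X.]: False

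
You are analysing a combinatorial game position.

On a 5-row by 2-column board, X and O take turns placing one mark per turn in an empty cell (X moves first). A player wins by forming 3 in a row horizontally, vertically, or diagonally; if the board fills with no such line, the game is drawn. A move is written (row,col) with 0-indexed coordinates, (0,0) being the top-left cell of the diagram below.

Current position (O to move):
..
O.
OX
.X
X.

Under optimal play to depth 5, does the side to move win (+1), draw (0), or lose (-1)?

ply 1, O at ../O./OX/.X/X. | (0,0)=+1→O./O./OX/.X/X.*; (0,1)=-1→.O/O./OX/.X/X.; (1,1)=-1→../OO/OX/.X/X.; (3,0)=+1→../O./OX/OX/X.; (4,1)=-1→../O./OX/.X/XO
ply 2: O./O./OX/.X/X. is terminal -1 (X); from ../O./OX/.X/X. depth 5

value(../O./OX/.X/X., O) = +1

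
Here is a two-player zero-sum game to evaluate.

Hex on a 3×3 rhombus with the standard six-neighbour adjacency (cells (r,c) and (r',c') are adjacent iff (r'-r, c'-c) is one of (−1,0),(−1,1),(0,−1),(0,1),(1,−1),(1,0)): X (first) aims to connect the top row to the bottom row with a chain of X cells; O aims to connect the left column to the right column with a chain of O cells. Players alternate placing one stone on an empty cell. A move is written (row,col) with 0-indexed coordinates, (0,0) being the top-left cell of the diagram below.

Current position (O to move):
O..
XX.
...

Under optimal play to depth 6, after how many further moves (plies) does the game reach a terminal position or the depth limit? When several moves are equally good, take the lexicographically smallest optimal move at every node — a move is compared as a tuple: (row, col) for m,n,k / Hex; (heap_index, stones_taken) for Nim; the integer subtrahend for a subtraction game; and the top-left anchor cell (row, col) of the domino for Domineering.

p1 O@[O../XX./...]: (0,1)[OO./XX./...]-1* (0,2)[O.O/XX./...]-1 (1,2)[O../XXO/...]-1 (2,0)[O../XX./O..]-1 (2,1)[O../XX./.O.]-1 (2,2)[O../XX./..O]-1
p2 X@[OO./XX./...]: (0,2)[OOX/XX./...]+1* (1,2)[OO./XXX/...]-1 (2,0)[OO./XX./X..]-1 (2,1)[OO./XX./.X.]-1 (2,2)[OO./XX./..X]-1
p3 O@[OOX/XX./...]: (1,2)[OOX/XXO/...]-1* (2,0)[OOX/XX./O..]-1 (2,1)[OOX/XX./.O.]-1 (2,2)[OOX/XX./..O]-1
p4 X@[OOX/XXO/...]: (2,0)[OOX/XXO/X..]+1* (2,1)[OOX/XXO/.X.]+1 (2,2)[OOX/XXO/..X]+1
p5 O@[OOX/XXO/X..] terminal -1; root [O../XX./...] d6

PV length from [O../XX./...]: 4 plies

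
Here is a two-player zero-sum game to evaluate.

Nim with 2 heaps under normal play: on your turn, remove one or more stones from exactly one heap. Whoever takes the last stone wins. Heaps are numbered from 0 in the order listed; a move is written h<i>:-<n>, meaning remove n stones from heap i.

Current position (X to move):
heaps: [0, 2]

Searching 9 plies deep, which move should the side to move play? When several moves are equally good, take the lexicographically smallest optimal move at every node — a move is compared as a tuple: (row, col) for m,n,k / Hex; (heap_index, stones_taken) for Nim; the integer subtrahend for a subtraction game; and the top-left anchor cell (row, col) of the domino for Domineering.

ply 1, X at (0,2) | h1:-1=-1→(0,1); h1:-2=+1→(0,0)*
ply 2: (0,0) is terminal -1 (O); from (0,2) depth 9

X's best at [(0,2)]: h1:-2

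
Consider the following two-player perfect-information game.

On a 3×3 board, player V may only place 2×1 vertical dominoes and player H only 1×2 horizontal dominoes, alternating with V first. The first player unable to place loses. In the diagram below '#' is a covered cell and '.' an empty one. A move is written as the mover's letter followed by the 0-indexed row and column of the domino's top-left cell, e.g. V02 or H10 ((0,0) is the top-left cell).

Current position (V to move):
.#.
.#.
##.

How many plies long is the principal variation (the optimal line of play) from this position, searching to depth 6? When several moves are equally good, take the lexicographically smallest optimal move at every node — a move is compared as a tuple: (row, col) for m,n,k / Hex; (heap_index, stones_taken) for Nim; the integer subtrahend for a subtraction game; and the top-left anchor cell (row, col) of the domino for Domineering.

PV length from [.#./.#./##.]: 1 ply

ply 1, V at .#./.#./##. | V00=+1→##./##./##.*; V02=+1→.##/.##/##.; V12=+1→.#./.##/###
ply 2: ##./##./##. is terminal -1 (H); from .#./.#./##. depth 6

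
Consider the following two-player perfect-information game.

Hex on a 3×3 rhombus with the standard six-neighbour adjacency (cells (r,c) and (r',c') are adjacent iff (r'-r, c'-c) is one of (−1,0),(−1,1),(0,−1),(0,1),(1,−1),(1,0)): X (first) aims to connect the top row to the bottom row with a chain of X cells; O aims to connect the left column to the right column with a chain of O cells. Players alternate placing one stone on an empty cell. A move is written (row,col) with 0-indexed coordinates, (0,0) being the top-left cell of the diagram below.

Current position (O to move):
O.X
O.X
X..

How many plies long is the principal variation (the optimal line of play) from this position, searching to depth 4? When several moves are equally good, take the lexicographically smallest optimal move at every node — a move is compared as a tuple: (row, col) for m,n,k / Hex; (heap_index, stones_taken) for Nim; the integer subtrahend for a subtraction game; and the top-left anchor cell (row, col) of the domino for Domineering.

ply 1, O at O.X/O.X/X.. | (0,1)=-1→OOX/O.X/X..*; (1,1)=-1→O.X/OOX/X..; (2,1)=-1→O.X/O.X/XO.; (2,2)=-1→O.X/O.X/X.O
ply 2, X at OOX/O.X/X.. | (1,1)=+1→OOX/OXX/X..*; (2,1)=+1→OOX/O.X/XX.; (2,2)=+1→OOX/O.X/X.X
ply 3: OOX/OXX/X.. is terminal -1 (O); from O.X/O.X/X.. depth 4

PV length from [O.X/O.X/X..]: 2 plies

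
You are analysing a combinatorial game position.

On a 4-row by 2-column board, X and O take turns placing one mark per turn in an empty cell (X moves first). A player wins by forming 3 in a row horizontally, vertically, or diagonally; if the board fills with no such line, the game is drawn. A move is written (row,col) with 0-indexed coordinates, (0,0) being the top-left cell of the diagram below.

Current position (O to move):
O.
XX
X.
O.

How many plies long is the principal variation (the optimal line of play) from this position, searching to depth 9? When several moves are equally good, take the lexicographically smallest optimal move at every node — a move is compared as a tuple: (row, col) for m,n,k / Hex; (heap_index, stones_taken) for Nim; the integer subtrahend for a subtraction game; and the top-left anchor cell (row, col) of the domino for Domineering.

[O./XX/X./O.] O move#1: (0,1):+0/OO/XX/X./O.*, (2,1):+0/O./XX/XO/O., (3,1):+0/O./XX/X./OO
[OO/XX/X./O.] X move#2: (2,1):+0/OO/XX/XX/O.*, (3,1):+0/OO/XX/X./OX
[OO/XX/XX/O.] O move#3: (3,1):+0/OO/XX/XX/OO*
[OO/XX/XX/OO] end (terminal +0, X#4); searched O./XX/X./O. to 9

PV length from [O./XX/X./O.]: 3 plies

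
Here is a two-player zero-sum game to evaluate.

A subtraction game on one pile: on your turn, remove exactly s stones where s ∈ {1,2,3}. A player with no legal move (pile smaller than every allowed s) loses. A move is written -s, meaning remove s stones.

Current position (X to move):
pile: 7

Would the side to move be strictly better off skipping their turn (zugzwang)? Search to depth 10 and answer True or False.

ply 1, X at 7 | -1=-1→6; -2=-1→5; -3=+1→4*
ply 2, O at 4 | -1=-1→3*; -2=-1→2; -3=-1→1
ply 3, X at 3 | -1=-1→2; -2=-1→1; -3=+1→0*
ply 4: 0 is terminal -1 (O); from 7 depth 10
suppose X passes — search the same position with O to move:
pass> ply 1, O at 7 | -1=-1→6; -2=-1→5; -3=+1→4*
pass> ply 2, X at 4 | -1=-1→3*; -2=-1→2; -3=-1→1
pass> ply 3, O at 3 | -1=-1→2; -2=-1→1; -3=+1→0*
pass> ply 4: 0 is terminal -1 (X); from 7 depth 10
for X: play +1, pass -1

zugzwang(7, X) = False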